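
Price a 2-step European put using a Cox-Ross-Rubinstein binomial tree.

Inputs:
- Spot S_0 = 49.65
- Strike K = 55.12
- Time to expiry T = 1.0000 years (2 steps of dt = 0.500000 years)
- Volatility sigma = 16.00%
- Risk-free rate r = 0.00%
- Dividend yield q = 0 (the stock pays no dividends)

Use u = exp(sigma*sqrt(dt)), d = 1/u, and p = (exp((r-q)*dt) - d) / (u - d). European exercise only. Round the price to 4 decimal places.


Answer: Price = V(0,0) = 7.0583

Derivation:
dt = T/N = 0.500000
u = exp(sigma*sqrt(dt)) = 1.119785; d = 1/u = 0.893028
p = (exp((r-q)*dt) - d) / (u - d) = 0.471746
Discount per step: exp(-r*dt) = 1.000000
Stock lattice S(k, i) with i counting down-moves:
  k=0: S(0,0) = 49.6500
  k=1: S(1,0) = 55.5973; S(1,1) = 44.3389
  k=2: S(2,0) = 62.2571; S(2,1) = 49.6500; S(2,2) = 39.5958
Terminal payoffs V(N, i) = max(K - S_T, 0):
  V(2,0) = 0.000000; V(2,1) = 5.470000; V(2,2) = 15.524154
Backward induction: V(k, i) = exp(-r*dt) * [p * V(k+1, i) + (1-p) * V(k+1, i+1)].
  V(1,0) = exp(-r*dt) * [p*0.000000 + (1-p)*5.470000] = 2.889550
  V(1,1) = exp(-r*dt) * [p*5.470000 + (1-p)*15.524154] = 10.781148
  V(0,0) = exp(-r*dt) * [p*2.889550 + (1-p)*10.781148] = 7.058320


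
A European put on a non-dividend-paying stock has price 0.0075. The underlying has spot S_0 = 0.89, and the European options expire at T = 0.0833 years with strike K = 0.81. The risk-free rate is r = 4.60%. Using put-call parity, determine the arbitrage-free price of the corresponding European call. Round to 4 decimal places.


Put-call parity: C - P = S_0 * exp(-qT) - K * exp(-rT).
S_0 * exp(-qT) = 0.8900 * 1.00000000 = 0.89000000
K * exp(-rT) = 0.8100 * 0.99617553 = 0.80690218
C = P + S*exp(-qT) - K*exp(-rT)
C = 0.0075 + 0.89000000 - 0.80690218 = 0.0906

Answer: Call price = 0.0906


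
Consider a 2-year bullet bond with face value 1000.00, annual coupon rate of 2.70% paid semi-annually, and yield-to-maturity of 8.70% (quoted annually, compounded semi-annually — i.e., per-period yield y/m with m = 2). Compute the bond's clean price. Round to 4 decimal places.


Coupon per period c = face * coupon_rate / m = 13.500000
Periods per year m = 2; per-period yield y/m = 0.043500
Number of cashflows N = 4
Cashflows (t years, CF_t, discount factor 1/(1+y/m)^(m*t), PV):
  t = 0.5000: CF_t = 13.500000, DF = 0.958313, PV = 12.937230
  t = 1.0000: CF_t = 13.500000, DF = 0.918365, PV = 12.397921
  t = 1.5000: CF_t = 13.500000, DF = 0.880081, PV = 11.881093
  t = 2.0000: CF_t = 1013.500000, DF = 0.843393, PV = 854.779188
Price P = sum_t PV_t = 891.995433

Answer: Price = 891.9954


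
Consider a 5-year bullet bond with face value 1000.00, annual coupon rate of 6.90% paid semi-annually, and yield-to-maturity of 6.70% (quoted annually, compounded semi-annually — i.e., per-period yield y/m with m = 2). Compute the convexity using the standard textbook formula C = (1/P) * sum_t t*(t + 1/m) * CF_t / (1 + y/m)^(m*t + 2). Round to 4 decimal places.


Coupon per period c = face * coupon_rate / m = 34.500000
Periods per year m = 2; per-period yield y/m = 0.033500
Number of cashflows N = 10
Cashflows (t years, CF_t, discount factor 1/(1+y/m)^(m*t), PV):
  t = 0.5000: CF_t = 34.500000, DF = 0.967586, PV = 33.381713
  t = 1.0000: CF_t = 34.500000, DF = 0.936222, PV = 32.299674
  t = 1.5000: CF_t = 34.500000, DF = 0.905876, PV = 31.252708
  t = 2.0000: CF_t = 34.500000, DF = 0.876512, PV = 30.239679
  t = 2.5000: CF_t = 34.500000, DF = 0.848101, PV = 29.259486
  t = 3.0000: CF_t = 34.500000, DF = 0.820611, PV = 28.311065
  t = 3.5000: CF_t = 34.500000, DF = 0.794011, PV = 27.393387
  t = 4.0000: CF_t = 34.500000, DF = 0.768274, PV = 26.505454
  t = 4.5000: CF_t = 34.500000, DF = 0.743371, PV = 25.646303
  t = 5.0000: CF_t = 1034.500000, DF = 0.719275, PV = 744.090372
Price P = sum_t PV_t = 1008.379840
Convexity numerator sum_t t*(t + 1/m) * CF_t / (1+y/m)^(m*t + 2):
  t = 0.5000: term = 15.626354
  t = 1.0000: term = 45.359518
  t = 1.5000: term = 87.778458
  t = 2.0000: term = 141.555326
  t = 2.5000: term = 205.450400
  t = 3.0000: term = 278.307267
  t = 3.5000: term = 359.048240
  t = 4.0000: term = 446.670006
  t = 4.5000: term = 540.239485
  t = 5.0000: term = 19157.437496
Convexity = (1/P) * sum = 21277.472549 / 1008.379840 = 21.100652

Answer: Convexity = 21.1007


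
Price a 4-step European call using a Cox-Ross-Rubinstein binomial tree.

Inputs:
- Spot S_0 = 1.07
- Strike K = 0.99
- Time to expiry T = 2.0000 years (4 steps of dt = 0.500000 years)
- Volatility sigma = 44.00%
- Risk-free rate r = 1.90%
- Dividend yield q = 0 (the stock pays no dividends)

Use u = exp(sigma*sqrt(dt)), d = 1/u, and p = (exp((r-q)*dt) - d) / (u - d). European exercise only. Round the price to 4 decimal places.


Answer: Price = V(0,0) = 0.3069

Derivation:
dt = T/N = 0.500000
u = exp(sigma*sqrt(dt)) = 1.364963; d = 1/u = 0.732621
p = (exp((r-q)*dt) - d) / (u - d) = 0.437935
Discount per step: exp(-r*dt) = 0.990545
Stock lattice S(k, i) with i counting down-moves:
  k=0: S(0,0) = 1.0700
  k=1: S(1,0) = 1.4605; S(1,1) = 0.7839
  k=2: S(2,0) = 1.9935; S(2,1) = 1.0700; S(2,2) = 0.5743
  k=3: S(3,0) = 2.7211; S(3,1) = 1.4605; S(3,2) = 0.7839; S(3,3) = 0.4207
  k=4: S(4,0) = 3.7142; S(4,1) = 1.9935; S(4,2) = 1.0700; S(4,3) = 0.5743; S(4,4) = 0.3082
Terminal payoffs V(N, i) = max(S_T - K, 0):
  V(4,0) = 2.724212; V(4,1) = 1.003541; V(4,2) = 0.080000; V(4,3) = 0.000000; V(4,4) = 0.000000
Backward induction: V(k, i) = exp(-r*dt) * [p * V(k+1, i) + (1-p) * V(k+1, i+1)].
  V(3,0) = exp(-r*dt) * [p*2.724212 + (1-p)*1.003541] = 1.740470
  V(3,1) = exp(-r*dt) * [p*1.003541 + (1-p)*0.080000] = 0.479870
  V(3,2) = exp(-r*dt) * [p*0.080000 + (1-p)*0.000000] = 0.034704
  V(3,3) = exp(-r*dt) * [p*0.000000 + (1-p)*0.000000] = 0.000000
  V(2,0) = exp(-r*dt) * [p*1.740470 + (1-p)*0.479870] = 1.022174
  V(2,1) = exp(-r*dt) * [p*0.479870 + (1-p)*0.034704] = 0.227486
  V(2,2) = exp(-r*dt) * [p*0.034704 + (1-p)*0.000000] = 0.015054
  V(1,0) = exp(-r*dt) * [p*1.022174 + (1-p)*0.227486] = 0.570066
  V(1,1) = exp(-r*dt) * [p*0.227486 + (1-p)*0.015054] = 0.107064
  V(0,0) = exp(-r*dt) * [p*0.570066 + (1-p)*0.107064] = 0.306899


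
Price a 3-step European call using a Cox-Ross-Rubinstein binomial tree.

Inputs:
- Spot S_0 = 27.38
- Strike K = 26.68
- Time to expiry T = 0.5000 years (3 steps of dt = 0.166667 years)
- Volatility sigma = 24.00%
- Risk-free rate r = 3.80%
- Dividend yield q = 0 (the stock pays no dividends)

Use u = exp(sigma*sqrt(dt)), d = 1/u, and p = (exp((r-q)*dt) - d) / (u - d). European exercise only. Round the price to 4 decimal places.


Answer: Price = V(0,0) = 2.6074

Derivation:
dt = T/N = 0.166667
u = exp(sigma*sqrt(dt)) = 1.102940; d = 1/u = 0.906667
p = (exp((r-q)*dt) - d) / (u - d) = 0.507895
Discount per step: exp(-r*dt) = 0.993687
Stock lattice S(k, i) with i counting down-moves:
  k=0: S(0,0) = 27.3800
  k=1: S(1,0) = 30.1985; S(1,1) = 24.8246
  k=2: S(2,0) = 33.3071; S(2,1) = 27.3800; S(2,2) = 22.5076
  k=3: S(3,0) = 36.7358; S(3,1) = 30.1985; S(3,2) = 24.8246; S(3,3) = 20.4069
Terminal payoffs V(N, i) = max(S_T - K, 0):
  V(3,0) = 10.055794; V(3,1) = 3.518505; V(3,2) = 0.000000; V(3,3) = 0.000000
Backward induction: V(k, i) = exp(-r*dt) * [p * V(k+1, i) + (1-p) * V(k+1, i+1)].
  V(2,0) = exp(-r*dt) * [p*10.055794 + (1-p)*3.518505] = 6.795586
  V(2,1) = exp(-r*dt) * [p*3.518505 + (1-p)*0.000000] = 1.775749
  V(2,2) = exp(-r*dt) * [p*0.000000 + (1-p)*0.000000] = 0.000000
  V(1,0) = exp(-r*dt) * [p*6.795586 + (1-p)*1.775749] = 4.297993
  V(1,1) = exp(-r*dt) * [p*1.775749 + (1-p)*0.000000] = 0.896200
  V(0,0) = exp(-r*dt) * [p*4.297993 + (1-p)*0.896200] = 2.607388


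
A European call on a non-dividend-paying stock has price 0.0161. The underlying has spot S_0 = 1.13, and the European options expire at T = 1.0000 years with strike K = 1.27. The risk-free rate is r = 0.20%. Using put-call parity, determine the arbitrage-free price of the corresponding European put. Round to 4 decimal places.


Answer: Put price = 0.1536

Derivation:
Put-call parity: C - P = S_0 * exp(-qT) - K * exp(-rT).
S_0 * exp(-qT) = 1.1300 * 1.00000000 = 1.13000000
K * exp(-rT) = 1.2700 * 0.99800200 = 1.26746254
P = C - S*exp(-qT) + K*exp(-rT)
P = 0.0161 - 1.13000000 + 1.26746254 = 0.1536


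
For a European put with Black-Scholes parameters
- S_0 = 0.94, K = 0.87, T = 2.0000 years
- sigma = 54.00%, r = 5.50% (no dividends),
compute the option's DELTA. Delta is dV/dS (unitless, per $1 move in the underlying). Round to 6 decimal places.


Answer: Delta = -0.265260

Derivation:
d1 = 0.6272124406; d2 = -0.1364628831
phi(d1) = 0.3277067072; exp(-qT) = 1.0000000000; exp(-rT) = 0.8958341353
N(-d1) = 0.2652599947
Delta = -exp(-qT) * N(-d1) = -1.0000000000 * 0.2652599947 = -0.265260


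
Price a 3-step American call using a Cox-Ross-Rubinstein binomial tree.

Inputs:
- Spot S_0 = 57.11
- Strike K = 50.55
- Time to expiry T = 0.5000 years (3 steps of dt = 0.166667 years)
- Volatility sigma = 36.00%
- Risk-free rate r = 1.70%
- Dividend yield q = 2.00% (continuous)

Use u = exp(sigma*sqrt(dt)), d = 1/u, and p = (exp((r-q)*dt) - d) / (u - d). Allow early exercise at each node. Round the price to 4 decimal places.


Answer: Price = V(0,0) = 9.0747

Derivation:
dt = T/N = 0.166667
u = exp(sigma*sqrt(dt)) = 1.158319; d = 1/u = 0.863320
p = (exp((r-q)*dt) - d) / (u - d) = 0.461629
Discount per step: exp(-r*dt) = 0.997171
Stock lattice S(k, i) with i counting down-moves:
  k=0: S(0,0) = 57.1100
  k=1: S(1,0) = 66.1516; S(1,1) = 49.3042
  k=2: S(2,0) = 76.6246; S(2,1) = 57.1100; S(2,2) = 42.5653
  k=3: S(3,0) = 88.7557; S(3,1) = 66.1516; S(3,2) = 49.3042; S(3,3) = 36.7475
Terminal payoffs V(N, i) = max(S_T - K, 0):
  V(3,0) = 38.205676; V(3,1) = 15.601570; V(3,2) = 0.000000; V(3,3) = 0.000000
Backward induction: V(k, i) = exp(-r*dt) * [p * V(k+1, i) + (1-p) * V(k+1, i+1)]; then take max(V_cont, immediate exercise) for American.
  V(2,0) = exp(-r*dt) * [p*38.205676 + (1-p)*15.601570] = 25.962619; exercise = 26.074587; V(2,0) = max -> 26.074587
  V(2,1) = exp(-r*dt) * [p*15.601570 + (1-p)*0.000000] = 7.181762; exercise = 6.560000; V(2,1) = max -> 7.181762
  V(2,2) = exp(-r*dt) * [p*0.000000 + (1-p)*0.000000] = 0.000000; exercise = 0.000000; V(2,2) = max -> 0.000000
  V(1,0) = exp(-r*dt) * [p*26.074587 + (1-p)*7.181762] = 15.858245; exercise = 15.601570; V(1,0) = max -> 15.858245
  V(1,1) = exp(-r*dt) * [p*7.181762 + (1-p)*0.000000] = 3.305931; exercise = 0.000000; V(1,1) = max -> 3.305931
  V(0,0) = exp(-r*dt) * [p*15.858245 + (1-p)*3.305931] = 9.074697; exercise = 6.560000; V(0,0) = max -> 9.074697


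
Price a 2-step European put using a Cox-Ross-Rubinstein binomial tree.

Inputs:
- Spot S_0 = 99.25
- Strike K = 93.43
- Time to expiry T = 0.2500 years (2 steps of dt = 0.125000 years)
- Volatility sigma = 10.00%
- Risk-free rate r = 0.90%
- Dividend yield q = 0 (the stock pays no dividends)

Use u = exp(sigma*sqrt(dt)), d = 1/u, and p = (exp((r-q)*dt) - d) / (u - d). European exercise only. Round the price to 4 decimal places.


Answer: Price = V(0,0) = 0.2317

Derivation:
dt = T/N = 0.125000
u = exp(sigma*sqrt(dt)) = 1.035988; d = 1/u = 0.965262
p = (exp((r-q)*dt) - d) / (u - d) = 0.507078
Discount per step: exp(-r*dt) = 0.998876
Stock lattice S(k, i) with i counting down-moves:
  k=0: S(0,0) = 99.2500
  k=1: S(1,0) = 102.8218; S(1,1) = 95.8023
  k=2: S(2,0) = 106.5221; S(2,1) = 99.2500; S(2,2) = 92.4743
Terminal payoffs V(N, i) = max(K - S_T, 0):
  V(2,0) = 0.000000; V(2,1) = 0.000000; V(2,2) = 0.955656
Backward induction: V(k, i) = exp(-r*dt) * [p * V(k+1, i) + (1-p) * V(k+1, i+1)].
  V(1,0) = exp(-r*dt) * [p*0.000000 + (1-p)*0.000000] = 0.000000
  V(1,1) = exp(-r*dt) * [p*0.000000 + (1-p)*0.955656] = 0.470535
  V(0,0) = exp(-r*dt) * [p*0.000000 + (1-p)*0.470535] = 0.231676


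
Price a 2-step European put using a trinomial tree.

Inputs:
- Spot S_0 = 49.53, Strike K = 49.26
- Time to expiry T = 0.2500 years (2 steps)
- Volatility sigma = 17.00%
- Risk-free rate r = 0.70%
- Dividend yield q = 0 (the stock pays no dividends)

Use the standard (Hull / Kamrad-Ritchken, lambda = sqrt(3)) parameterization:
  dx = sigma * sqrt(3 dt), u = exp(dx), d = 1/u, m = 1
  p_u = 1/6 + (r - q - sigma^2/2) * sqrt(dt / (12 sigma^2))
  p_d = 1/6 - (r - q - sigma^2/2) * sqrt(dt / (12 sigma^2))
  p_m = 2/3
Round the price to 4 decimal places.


Answer: Price = V(0,0) = 1.3183

Derivation:
dt = T/N = 0.125000; dx = sigma*sqrt(3*dt) = 0.104103
u = exp(dx) = 1.109715; d = 1/u = 0.901132
p_u = 0.162194, p_m = 0.666667, p_d = 0.171139
Discount per step: exp(-r*dt) = 0.999125
Stock lattice S(k, j) with j the centered position index:
  k=0: S(0,+0) = 49.5300
  k=1: S(1,-1) = 44.6331; S(1,+0) = 49.5300; S(1,+1) = 54.9642
  k=2: S(2,-2) = 40.2203; S(2,-1) = 44.6331; S(2,+0) = 49.5300; S(2,+1) = 54.9642; S(2,+2) = 60.9946
Terminal payoffs V(N, j) = max(K - S_T, 0):
  V(2,-2) = 9.039697; V(2,-1) = 4.626922; V(2,+0) = 0.000000; V(2,+1) = 0.000000; V(2,+2) = 0.000000
Backward induction: V(k, j) = exp(-r*dt) * [p_u * V(k+1, j+1) + p_m * V(k+1, j) + p_d * V(k+1, j-1)]
  V(1,-1) = exp(-r*dt) * [p_u*0.000000 + p_m*4.626922 + p_d*9.039697] = 4.627612
  V(1,+0) = exp(-r*dt) * [p_u*0.000000 + p_m*0.000000 + p_d*4.626922] = 0.791156
  V(1,+1) = exp(-r*dt) * [p_u*0.000000 + p_m*0.000000 + p_d*0.000000] = 0.000000
  V(0,+0) = exp(-r*dt) * [p_u*0.000000 + p_m*0.791156 + p_d*4.627612] = 1.318250


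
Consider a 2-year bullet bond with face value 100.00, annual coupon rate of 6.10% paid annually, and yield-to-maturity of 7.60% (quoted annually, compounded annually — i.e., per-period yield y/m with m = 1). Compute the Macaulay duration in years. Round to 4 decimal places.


Coupon per period c = face * coupon_rate / m = 6.100000
Periods per year m = 1; per-period yield y/m = 0.076000
Number of cashflows N = 2
Cashflows (t years, CF_t, discount factor 1/(1+y/m)^(m*t), PV):
  t = 1.0000: CF_t = 6.100000, DF = 0.929368, PV = 5.669145
  t = 2.0000: CF_t = 106.100000, DF = 0.863725, PV = 91.641216
Price P = sum_t PV_t = 97.310361
Macaulay numerator sum_t t * PV_t:
  t * PV_t at t = 1.0000: 5.669145
  t * PV_t at t = 2.0000: 183.282431
Macaulay duration D = (sum_t t * PV_t) / P = 188.951576 / 97.310361 = 1.941742

Answer: Macaulay duration = 1.9417 years


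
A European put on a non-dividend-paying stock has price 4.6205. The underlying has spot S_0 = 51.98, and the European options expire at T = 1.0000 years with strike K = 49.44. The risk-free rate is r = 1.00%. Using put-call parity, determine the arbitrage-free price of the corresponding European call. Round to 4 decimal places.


Put-call parity: C - P = S_0 * exp(-qT) - K * exp(-rT).
S_0 * exp(-qT) = 51.9800 * 1.00000000 = 51.98000000
K * exp(-rT) = 49.4400 * 0.99004983 = 48.94806378
C = P + S*exp(-qT) - K*exp(-rT)
C = 4.6205 + 51.98000000 - 48.94806378 = 7.6524

Answer: Call price = 7.6524


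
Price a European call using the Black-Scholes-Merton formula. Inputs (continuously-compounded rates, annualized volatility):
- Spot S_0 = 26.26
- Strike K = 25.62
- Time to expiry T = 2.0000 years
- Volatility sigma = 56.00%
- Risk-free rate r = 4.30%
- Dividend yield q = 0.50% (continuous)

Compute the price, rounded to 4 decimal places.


Answer: Price = 8.9244

Derivation:
d1 = (ln(S/K) + (r - q + 0.5*sigma^2) * T) / (sigma * sqrt(T)) = 0.52309938
d2 = d1 - sigma * sqrt(T) = -0.26886022
exp(-rT) = 0.91759423; exp(-qT) = 0.99004983
C = S_0 * exp(-qT) * N(d1) - K * exp(-rT) * N(d2)
N(d1) = 0.69954745; N(d2) = 0.39401863
C = 26.2600 * 0.99004983 * 0.69954745 - 25.6200 * 0.91759423 * 0.39401863 = 8.9244


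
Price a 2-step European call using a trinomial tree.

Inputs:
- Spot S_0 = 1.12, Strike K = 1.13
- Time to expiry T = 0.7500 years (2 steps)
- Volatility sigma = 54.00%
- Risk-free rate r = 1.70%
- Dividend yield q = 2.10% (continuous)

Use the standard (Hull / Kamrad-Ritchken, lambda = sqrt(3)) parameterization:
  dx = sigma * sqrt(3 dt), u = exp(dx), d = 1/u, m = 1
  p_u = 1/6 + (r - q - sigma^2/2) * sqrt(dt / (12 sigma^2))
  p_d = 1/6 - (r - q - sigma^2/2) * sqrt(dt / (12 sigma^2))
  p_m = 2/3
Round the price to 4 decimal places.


dt = T/N = 0.375000; dx = sigma*sqrt(3*dt) = 0.572756
u = exp(dx) = 1.773148; d = 1/u = 0.563969
p_u = 0.117628, p_m = 0.666667, p_d = 0.215706
Discount per step: exp(-r*dt) = 0.993645
Stock lattice S(k, j) with j the centered position index:
  k=0: S(0,+0) = 1.1200
  k=1: S(1,-1) = 0.6316; S(1,+0) = 1.1200; S(1,+1) = 1.9859
  k=2: S(2,-2) = 0.3562; S(2,-1) = 0.6316; S(2,+0) = 1.1200; S(2,+1) = 1.9859; S(2,+2) = 3.5213
Terminal payoffs V(N, j) = max(S_T - K, 0):
  V(2,-2) = 0.000000; V(2,-1) = 0.000000; V(2,+0) = 0.000000; V(2,+1) = 0.855926; V(2,+2) = 2.391340
Backward induction: V(k, j) = exp(-r*dt) * [p_u * V(k+1, j+1) + p_m * V(k+1, j) + p_d * V(k+1, j-1)]
  V(1,-1) = exp(-r*dt) * [p_u*0.000000 + p_m*0.000000 + p_d*0.000000] = 0.000000
  V(1,+0) = exp(-r*dt) * [p_u*0.855926 + p_m*0.000000 + p_d*0.000000] = 0.100041
  V(1,+1) = exp(-r*dt) * [p_u*2.391340 + p_m*0.855926 + p_d*0.000000] = 0.846491
  V(0,+0) = exp(-r*dt) * [p_u*0.846491 + p_m*0.100041 + p_d*0.000000] = 0.165208

Answer: Price = V(0,0) = 0.1652


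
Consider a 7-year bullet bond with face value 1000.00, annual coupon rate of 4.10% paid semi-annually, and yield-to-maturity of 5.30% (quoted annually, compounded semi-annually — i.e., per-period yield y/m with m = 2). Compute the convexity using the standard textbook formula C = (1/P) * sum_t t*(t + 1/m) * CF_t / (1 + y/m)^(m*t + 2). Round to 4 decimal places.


Coupon per period c = face * coupon_rate / m = 20.500000
Periods per year m = 2; per-period yield y/m = 0.026500
Number of cashflows N = 14
Cashflows (t years, CF_t, discount factor 1/(1+y/m)^(m*t), PV):
  t = 0.5000: CF_t = 20.500000, DF = 0.974184, PV = 19.970774
  t = 1.0000: CF_t = 20.500000, DF = 0.949035, PV = 19.455211
  t = 1.5000: CF_t = 20.500000, DF = 0.924535, PV = 18.952958
  t = 2.0000: CF_t = 20.500000, DF = 0.900667, PV = 18.463671
  t = 2.5000: CF_t = 20.500000, DF = 0.877415, PV = 17.987015
  t = 3.0000: CF_t = 20.500000, DF = 0.854764, PV = 17.522664
  t = 3.5000: CF_t = 20.500000, DF = 0.832698, PV = 17.070301
  t = 4.0000: CF_t = 20.500000, DF = 0.811201, PV = 16.629616
  t = 4.5000: CF_t = 20.500000, DF = 0.790259, PV = 16.200308
  t = 5.0000: CF_t = 20.500000, DF = 0.769858, PV = 15.782083
  t = 5.5000: CF_t = 20.500000, DF = 0.749983, PV = 15.374655
  t = 6.0000: CF_t = 20.500000, DF = 0.730622, PV = 14.977744
  t = 6.5000: CF_t = 20.500000, DF = 0.711760, PV = 14.591081
  t = 7.0000: CF_t = 1020.500000, DF = 0.693385, PV = 707.599728
Price P = sum_t PV_t = 930.577810
Convexity numerator sum_t t*(t + 1/m) * CF_t / (1+y/m)^(m*t + 2):
  t = 0.5000: term = 9.476479
  t = 1.0000: term = 27.695506
  t = 1.5000: term = 53.961044
  t = 2.0000: term = 87.613321
  t = 2.5000: term = 128.027259
  t = 3.0000: term = 174.610972
  t = 3.5000: term = 226.804315
  t = 4.0000: term = 284.077495
  t = 4.5000: term = 345.929730
  t = 5.0000: term = 411.887973
  t = 5.5000: term = 481.505667
  t = 6.0000: term = 554.361570
  t = 6.5000: term = 630.058612
  t = 7.0000: term = 35255.676552
Convexity = (1/P) * sum = 38671.686496 / 930.577810 = 41.556639

Answer: Convexity = 41.5566


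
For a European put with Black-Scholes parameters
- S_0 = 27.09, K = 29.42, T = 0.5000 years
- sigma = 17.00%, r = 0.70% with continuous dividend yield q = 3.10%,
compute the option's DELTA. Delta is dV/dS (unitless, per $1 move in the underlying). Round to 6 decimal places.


Answer: Delta = -0.754333

Derivation:
d1 = -0.7261159667; d2 = -0.8463241195
phi(d1) = 0.3064928868; exp(-qT) = 0.9846195068; exp(-rT) = 0.9965061179
N(-d1) = 0.7661161592
Delta = -exp(-qT) * N(-d1) = -0.9846195068 * 0.7661161592 = -0.754333


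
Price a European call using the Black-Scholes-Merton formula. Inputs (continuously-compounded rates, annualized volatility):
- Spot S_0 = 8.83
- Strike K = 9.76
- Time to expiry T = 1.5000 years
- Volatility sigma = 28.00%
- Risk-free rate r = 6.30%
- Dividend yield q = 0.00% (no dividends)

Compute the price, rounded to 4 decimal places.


Answer: Price = 1.1807

Derivation:
d1 = (ln(S/K) + (r - q + 0.5*sigma^2) * T) / (sigma * sqrt(T)) = 0.15502533
d2 = d1 - sigma * sqrt(T) = -0.18790323
exp(-rT) = 0.90982773; exp(-qT) = 1.00000000
C = S_0 * exp(-qT) * N(d1) - K * exp(-rT) * N(d2)
N(d1) = 0.56159933; N(d2) = 0.42547625
C = 8.8300 * 1.00000000 * 0.56159933 - 9.7600 * 0.90982773 * 0.42547625 = 1.1807


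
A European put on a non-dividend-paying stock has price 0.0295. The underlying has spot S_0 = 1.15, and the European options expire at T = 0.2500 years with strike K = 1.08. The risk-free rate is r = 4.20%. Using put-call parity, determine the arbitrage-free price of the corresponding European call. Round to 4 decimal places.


Answer: Call price = 0.1108

Derivation:
Put-call parity: C - P = S_0 * exp(-qT) - K * exp(-rT).
S_0 * exp(-qT) = 1.1500 * 1.00000000 = 1.15000000
K * exp(-rT) = 1.0800 * 0.98955493 = 1.06871933
C = P + S*exp(-qT) - K*exp(-rT)
C = 0.0295 + 1.15000000 - 1.06871933 = 0.1108


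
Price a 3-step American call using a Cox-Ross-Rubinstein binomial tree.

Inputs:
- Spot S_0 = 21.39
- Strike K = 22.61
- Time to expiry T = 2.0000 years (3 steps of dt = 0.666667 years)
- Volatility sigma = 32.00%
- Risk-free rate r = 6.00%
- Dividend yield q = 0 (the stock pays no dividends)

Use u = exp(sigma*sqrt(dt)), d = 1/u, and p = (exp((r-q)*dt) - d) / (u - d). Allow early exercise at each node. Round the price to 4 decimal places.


dt = T/N = 0.666667
u = exp(sigma*sqrt(dt)) = 1.298590; d = 1/u = 0.770066
p = (exp((r-q)*dt) - d) / (u - d) = 0.512266
Discount per step: exp(-r*dt) = 0.960789
Stock lattice S(k, i) with i counting down-moves:
  k=0: S(0,0) = 21.3900
  k=1: S(1,0) = 27.7768; S(1,1) = 16.4717
  k=2: S(2,0) = 36.0707; S(2,1) = 21.3900; S(2,2) = 12.6843
  k=3: S(3,0) = 46.8411; S(3,1) = 27.7768; S(3,2) = 16.4717; S(3,3) = 9.7678
Terminal payoffs V(N, i) = max(S_T - K, 0):
  V(3,0) = 24.231063; V(3,1) = 5.166836; V(3,2) = 0.000000; V(3,3) = 0.000000
Backward induction: V(k, i) = exp(-r*dt) * [p * V(k+1, i) + (1-p) * V(k+1, i+1)]; then take max(V_cont, immediate exercise) for American.
  V(2,0) = exp(-r*dt) * [p*24.231063 + (1-p)*5.166836] = 14.347266; exercise = 13.460716; V(2,0) = max -> 14.347266
  V(2,1) = exp(-r*dt) * [p*5.166836 + (1-p)*0.000000] = 2.543012; exercise = 0.000000; V(2,1) = max -> 2.543012
  V(2,2) = exp(-r*dt) * [p*0.000000 + (1-p)*0.000000] = 0.000000; exercise = 0.000000; V(2,2) = max -> 0.000000
  V(1,0) = exp(-r*dt) * [p*14.347266 + (1-p)*2.543012] = 8.253113; exercise = 5.166836; V(1,0) = max -> 8.253113
  V(1,1) = exp(-r*dt) * [p*2.543012 + (1-p)*0.000000] = 1.251619; exercise = 0.000000; V(1,1) = max -> 1.251619
  V(0,0) = exp(-r*dt) * [p*8.253113 + (1-p)*1.251619] = 4.648535; exercise = 0.000000; V(0,0) = max -> 4.648535

Answer: Price = V(0,0) = 4.6485


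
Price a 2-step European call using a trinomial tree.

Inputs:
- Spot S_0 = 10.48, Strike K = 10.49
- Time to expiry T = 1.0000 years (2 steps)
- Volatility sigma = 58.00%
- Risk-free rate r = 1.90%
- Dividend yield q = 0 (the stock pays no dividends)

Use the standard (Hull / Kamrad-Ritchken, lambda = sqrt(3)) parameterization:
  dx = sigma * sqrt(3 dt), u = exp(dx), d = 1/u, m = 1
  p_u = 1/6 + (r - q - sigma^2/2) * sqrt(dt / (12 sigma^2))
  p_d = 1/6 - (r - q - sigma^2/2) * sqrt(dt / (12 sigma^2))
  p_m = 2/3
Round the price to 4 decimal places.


dt = T/N = 0.500000; dx = sigma*sqrt(3*dt) = 0.710352
u = exp(dx) = 2.034707; d = 1/u = 0.491471
p_u = 0.114157, p_m = 0.666667, p_d = 0.219176
Discount per step: exp(-r*dt) = 0.990545
Stock lattice S(k, j) with j the centered position index:
  k=0: S(0,+0) = 10.4800
  k=1: S(1,-1) = 5.1506; S(1,+0) = 10.4800; S(1,+1) = 21.3237
  k=2: S(2,-2) = 2.5314; S(2,-1) = 5.1506; S(2,+0) = 10.4800; S(2,+1) = 21.3237; S(2,+2) = 43.3876
Terminal payoffs V(N, j) = max(S_T - K, 0):
  V(2,-2) = 0.000000; V(2,-1) = 0.000000; V(2,+0) = 0.000000; V(2,+1) = 10.833734; V(2,+2) = 32.897559
Backward induction: V(k, j) = exp(-r*dt) * [p_u * V(k+1, j+1) + p_m * V(k+1, j) + p_d * V(k+1, j-1)]
  V(1,-1) = exp(-r*dt) * [p_u*0.000000 + p_m*0.000000 + p_d*0.000000] = 0.000000
  V(1,+0) = exp(-r*dt) * [p_u*10.833734 + p_m*0.000000 + p_d*0.000000] = 1.225058
  V(1,+1) = exp(-r*dt) * [p_u*32.897559 + p_m*10.833734 + p_d*0.000000] = 10.874195
  V(0,+0) = exp(-r*dt) * [p_u*10.874195 + p_m*1.225058 + p_d*0.000000] = 2.038617

Answer: Price = V(0,0) = 2.0386


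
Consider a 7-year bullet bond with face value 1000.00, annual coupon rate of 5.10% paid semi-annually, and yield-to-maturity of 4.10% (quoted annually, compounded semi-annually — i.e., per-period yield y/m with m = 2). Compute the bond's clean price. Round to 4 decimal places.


Coupon per period c = face * coupon_rate / m = 25.500000
Periods per year m = 2; per-period yield y/m = 0.020500
Number of cashflows N = 14
Cashflows (t years, CF_t, discount factor 1/(1+y/m)^(m*t), PV):
  t = 0.5000: CF_t = 25.500000, DF = 0.979912, PV = 24.987751
  t = 1.0000: CF_t = 25.500000, DF = 0.960227, PV = 24.485792
  t = 1.5000: CF_t = 25.500000, DF = 0.940938, PV = 23.993917
  t = 2.0000: CF_t = 25.500000, DF = 0.922036, PV = 23.511923
  t = 2.5000: CF_t = 25.500000, DF = 0.903514, PV = 23.039611
  t = 3.0000: CF_t = 25.500000, DF = 0.885364, PV = 22.576787
  t = 3.5000: CF_t = 25.500000, DF = 0.867579, PV = 22.123260
  t = 4.0000: CF_t = 25.500000, DF = 0.850151, PV = 21.678843
  t = 4.5000: CF_t = 25.500000, DF = 0.833073, PV = 21.243355
  t = 5.0000: CF_t = 25.500000, DF = 0.816338, PV = 20.816614
  t = 5.5000: CF_t = 25.500000, DF = 0.799939, PV = 20.398446
  t = 6.0000: CF_t = 25.500000, DF = 0.783870, PV = 19.988678
  t = 6.5000: CF_t = 25.500000, DF = 0.768123, PV = 19.587142
  t = 7.0000: CF_t = 1025.500000, DF = 0.752693, PV = 771.886665
Price P = sum_t PV_t = 1060.318782

Answer: Price = 1060.3188


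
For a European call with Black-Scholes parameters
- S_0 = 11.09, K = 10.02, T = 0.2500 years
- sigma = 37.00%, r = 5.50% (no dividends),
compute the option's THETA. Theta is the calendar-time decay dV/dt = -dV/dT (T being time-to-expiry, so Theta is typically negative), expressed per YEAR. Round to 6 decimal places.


Answer: Theta = -1.649118

Derivation:
d1 = 0.7152605714; d2 = 0.5302605714
phi(d1) = 0.3089000937; exp(-qT) = 1.0000000000; exp(-rT) = 0.9863440995
Theta = -S*exp(-qT)*phi(d1)*sigma/(2*sqrt(T)) - r*K*exp(-rT)*N(d2) + q*S*exp(-qT)*N(d1)
N(d1) = 0.7627759764; N(d2) = 0.7020343601; sqrt(T) = 0.5000000000
Term 1 = -11.0900 * 1.0000000000 * 0.3089000937 * 0.3700 / (2 * 0.5000000000) = -1.2675097545
Term 2 = -0.0550 * 10.0200 * 0.9863440995 * 0.7020343601 = -0.3816077890
Term 3 = 0 (no dividend yield, q = 0)
Theta = -1.2675097545 + (-0.3816077890) + (0.0000000000) = -1.649118


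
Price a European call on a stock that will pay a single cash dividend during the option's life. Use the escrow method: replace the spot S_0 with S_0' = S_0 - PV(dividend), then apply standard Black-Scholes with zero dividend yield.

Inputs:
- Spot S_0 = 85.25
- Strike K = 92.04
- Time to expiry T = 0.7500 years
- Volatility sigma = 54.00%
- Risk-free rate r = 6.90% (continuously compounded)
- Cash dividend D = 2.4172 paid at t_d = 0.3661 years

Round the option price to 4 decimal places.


Answer: Price = 13.5881

Derivation:
PV(D) = D * exp(-r * t_d) = 2.4172 * 0.97505549 = 2.35690412
S_0' = S_0 - PV(D) = 85.2500 - 2.35690412 = 82.89309588
d1 = (ln(S_0'/K) + (r + sigma^2/2)*T) / (sigma*sqrt(T)) = 0.12066302
d2 = d1 - sigma*sqrt(T) = -0.34699070
exp(-rT) = 0.94956623
N(d1) = 0.54802103; N(d2) = 0.36429915
C = S_0' * N(d1) - K * exp(-rT) * N(d2) = 82.89309588 * 0.54802103 - 92.0400 * 0.94956623 * 0.36429915 = 13.5881


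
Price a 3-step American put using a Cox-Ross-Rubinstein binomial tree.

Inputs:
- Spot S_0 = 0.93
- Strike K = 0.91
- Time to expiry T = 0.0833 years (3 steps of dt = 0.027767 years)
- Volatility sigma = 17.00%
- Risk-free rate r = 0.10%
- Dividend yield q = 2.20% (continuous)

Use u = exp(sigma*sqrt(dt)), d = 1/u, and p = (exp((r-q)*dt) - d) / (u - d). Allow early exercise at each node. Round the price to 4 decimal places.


dt = T/N = 0.027767
u = exp(sigma*sqrt(dt)) = 1.028733; d = 1/u = 0.972070
p = (exp((r-q)*dt) - d) / (u - d) = 0.482631
Discount per step: exp(-r*dt) = 0.999972
Stock lattice S(k, i) with i counting down-moves:
  k=0: S(0,0) = 0.9300
  k=1: S(1,0) = 0.9567; S(1,1) = 0.9040
  k=2: S(2,0) = 0.9842; S(2,1) = 0.9300; S(2,2) = 0.8788
  k=3: S(3,0) = 1.0125; S(3,1) = 0.9567; S(3,2) = 0.9040; S(3,3) = 0.8542
Terminal payoffs V(N, i) = max(K - S_T, 0):
  V(3,0) = 0.000000; V(3,1) = 0.000000; V(3,2) = 0.005975; V(3,3) = 0.055769
Backward induction: V(k, i) = exp(-r*dt) * [p * V(k+1, i) + (1-p) * V(k+1, i+1)]; then take max(V_cont, immediate exercise) for American.
  V(2,0) = exp(-r*dt) * [p*0.000000 + (1-p)*0.000000] = 0.000000; exercise = 0.000000; V(2,0) = max -> 0.000000
  V(2,1) = exp(-r*dt) * [p*0.000000 + (1-p)*0.005975] = 0.003091; exercise = 0.000000; V(2,1) = max -> 0.003091
  V(2,2) = exp(-r*dt) * [p*0.005975 + (1-p)*0.055769] = 0.031736; exercise = 0.031225; V(2,2) = max -> 0.031736
  V(1,0) = exp(-r*dt) * [p*0.000000 + (1-p)*0.003091] = 0.001599; exercise = 0.000000; V(1,0) = max -> 0.001599
  V(1,1) = exp(-r*dt) * [p*0.003091 + (1-p)*0.031736] = 0.017911; exercise = 0.005975; V(1,1) = max -> 0.017911
  V(0,0) = exp(-r*dt) * [p*0.001599 + (1-p)*0.017911] = 0.010038; exercise = 0.000000; V(0,0) = max -> 0.010038

Answer: Price = V(0,0) = 0.0100


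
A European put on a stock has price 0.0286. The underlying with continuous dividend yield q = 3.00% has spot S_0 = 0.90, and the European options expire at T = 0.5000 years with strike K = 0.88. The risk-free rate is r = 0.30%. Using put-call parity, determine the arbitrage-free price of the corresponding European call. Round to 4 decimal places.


Answer: Call price = 0.0365

Derivation:
Put-call parity: C - P = S_0 * exp(-qT) - K * exp(-rT).
S_0 * exp(-qT) = 0.9000 * 0.98511194 = 0.88660075
K * exp(-rT) = 0.8800 * 0.99850112 = 0.87868099
C = P + S*exp(-qT) - K*exp(-rT)
C = 0.0286 + 0.88660075 - 0.87868099 = 0.0365


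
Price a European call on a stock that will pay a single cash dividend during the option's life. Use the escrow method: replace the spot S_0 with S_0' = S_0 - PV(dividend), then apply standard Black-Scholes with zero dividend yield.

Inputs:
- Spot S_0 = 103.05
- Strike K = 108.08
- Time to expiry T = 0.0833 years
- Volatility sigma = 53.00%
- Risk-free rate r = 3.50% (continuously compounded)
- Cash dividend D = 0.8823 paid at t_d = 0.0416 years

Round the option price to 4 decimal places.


PV(D) = D * exp(-r * t_d) = 0.8823 * 0.99854506 = 0.88101631
S_0' = S_0 - PV(D) = 103.0500 - 0.88101631 = 102.16898369
d1 = (ln(S_0'/K) + (r + sigma^2/2)*T) / (sigma*sqrt(T)) = -0.27214042
d2 = d1 - sigma*sqrt(T) = -0.42510764
exp(-rT) = 0.99708875
N(d1) = 0.39275703; N(d2) = 0.33537910
C = S_0' * N(d1) - K * exp(-rT) * N(d2) = 102.16898369 * 0.39275703 - 108.0800 * 0.99708875 * 0.33537910 = 3.9853

Answer: Price = 3.9853


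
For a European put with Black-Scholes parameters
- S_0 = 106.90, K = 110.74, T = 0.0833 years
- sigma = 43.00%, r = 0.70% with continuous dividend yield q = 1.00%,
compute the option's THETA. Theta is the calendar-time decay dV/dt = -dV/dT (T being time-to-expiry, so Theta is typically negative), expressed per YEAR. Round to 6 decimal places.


Answer: Theta = -31.089780

Derivation:
d1 = -0.2243261822; d2 = -0.3484316615
phi(d1) = 0.3890296757; exp(-qT) = 0.9991673468; exp(-rT) = 0.9994170700
Theta = -S*exp(-qT)*phi(d1)*sigma/(2*sqrt(T)) + r*K*exp(-rT)*N(-d2) - q*S*exp(-qT)*N(-d1)
N(-d1) = 0.5887482476; N(-d2) = 0.6362419860; sqrt(T) = 0.2886173938
Term 1 = -106.9000 * 0.9991673468 * 0.3890296757 * 0.4300 / (2 * 0.2886173938) = -30.9538467593
Term 2 = 0.0070 * 110.7400 * 0.9994170700 * 0.6362419860 = 0.4929145604
Term 3 = -0.0100 * 106.9000 * 0.9991673468 * 0.5887482476 = -0.6288478282
Theta = -30.9538467593 + (0.4929145604) + (-0.6288478282) = -31.089780


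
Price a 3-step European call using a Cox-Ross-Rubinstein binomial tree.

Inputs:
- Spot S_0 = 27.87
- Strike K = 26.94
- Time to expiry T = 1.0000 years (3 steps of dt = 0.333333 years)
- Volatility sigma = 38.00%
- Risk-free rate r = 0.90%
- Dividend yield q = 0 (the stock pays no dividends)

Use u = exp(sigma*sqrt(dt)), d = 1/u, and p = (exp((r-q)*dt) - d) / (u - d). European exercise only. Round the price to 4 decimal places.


Answer: Price = V(0,0) = 5.0496

Derivation:
dt = T/N = 0.333333
u = exp(sigma*sqrt(dt)) = 1.245321; d = 1/u = 0.803006
p = (exp((r-q)*dt) - d) / (u - d) = 0.452163
Discount per step: exp(-r*dt) = 0.997004
Stock lattice S(k, i) with i counting down-moves:
  k=0: S(0,0) = 27.8700
  k=1: S(1,0) = 34.7071; S(1,1) = 22.3798
  k=2: S(2,0) = 43.2215; S(2,1) = 27.8700; S(2,2) = 17.9711
  k=3: S(3,0) = 53.8246; S(3,1) = 34.7071; S(3,2) = 22.3798; S(3,3) = 14.4309
Terminal payoffs V(N, i) = max(S_T - K, 0):
  V(3,0) = 26.884575; V(3,1) = 7.767088; V(3,2) = 0.000000; V(3,3) = 0.000000
Backward induction: V(k, i) = exp(-r*dt) * [p * V(k+1, i) + (1-p) * V(k+1, i+1)].
  V(2,0) = exp(-r*dt) * [p*26.884575 + (1-p)*7.767088] = 16.362155
  V(2,1) = exp(-r*dt) * [p*7.767088 + (1-p)*0.000000] = 3.501473
  V(2,2) = exp(-r*dt) * [p*0.000000 + (1-p)*0.000000] = 0.000000
  V(1,0) = exp(-r*dt) * [p*16.362155 + (1-p)*3.501473] = 9.288694
  V(1,1) = exp(-r*dt) * [p*3.501473 + (1-p)*0.000000] = 1.578495
  V(0,0) = exp(-r*dt) * [p*9.288694 + (1-p)*1.578495] = 5.049593


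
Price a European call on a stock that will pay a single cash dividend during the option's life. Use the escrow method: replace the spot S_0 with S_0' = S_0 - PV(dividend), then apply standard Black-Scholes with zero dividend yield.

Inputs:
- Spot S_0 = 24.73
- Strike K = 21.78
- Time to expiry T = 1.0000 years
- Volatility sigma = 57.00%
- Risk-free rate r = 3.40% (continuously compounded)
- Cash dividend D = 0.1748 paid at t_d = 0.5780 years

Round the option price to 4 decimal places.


Answer: Price = 7.0502

Derivation:
PV(D) = D * exp(-r * t_d) = 0.1748 * 0.98053984 = 0.17139836
S_0' = S_0 - PV(D) = 24.7300 - 0.17139836 = 24.55860164
d1 = (ln(S_0'/K) + (r + sigma^2/2)*T) / (sigma*sqrt(T)) = 0.55529833
d2 = d1 - sigma*sqrt(T) = -0.01470167
exp(-rT) = 0.96657150
N(d1) = 0.71065469; N(d2) = 0.49413509
C = S_0' * N(d1) - K * exp(-rT) * N(d2) = 24.55860164 * 0.71065469 - 21.7800 * 0.96657150 * 0.49413509 = 7.0502


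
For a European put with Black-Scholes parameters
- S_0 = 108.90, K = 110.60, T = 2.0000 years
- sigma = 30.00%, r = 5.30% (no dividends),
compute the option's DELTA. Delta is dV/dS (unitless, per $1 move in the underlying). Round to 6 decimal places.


Answer: Delta = -0.335248

Derivation:
d1 = 0.4254660108; d2 = 0.0012019421
phi(d1) = 0.3644196480; exp(-qT) = 1.0000000000; exp(-rT) = 0.8994246481
N(-d1) = 0.3352484970
Delta = -exp(-qT) * N(-d1) = -1.0000000000 * 0.3352484970 = -0.335248


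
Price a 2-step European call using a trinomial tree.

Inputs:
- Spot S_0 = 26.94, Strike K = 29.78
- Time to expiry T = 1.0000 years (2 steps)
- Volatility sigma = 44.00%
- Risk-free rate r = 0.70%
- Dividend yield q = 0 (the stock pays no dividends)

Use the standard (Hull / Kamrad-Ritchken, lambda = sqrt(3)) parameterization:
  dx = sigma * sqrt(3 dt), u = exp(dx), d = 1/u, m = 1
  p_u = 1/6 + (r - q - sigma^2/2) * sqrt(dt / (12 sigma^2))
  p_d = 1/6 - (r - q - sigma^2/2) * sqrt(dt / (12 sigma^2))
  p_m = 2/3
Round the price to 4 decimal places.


Answer: Price = V(0,0) = 3.4802

Derivation:
dt = T/N = 0.500000; dx = sigma*sqrt(3*dt) = 0.538888
u = exp(dx) = 1.714099; d = 1/u = 0.583397
p_u = 0.125007, p_m = 0.666667, p_d = 0.208327
Discount per step: exp(-r*dt) = 0.996506
Stock lattice S(k, j) with j the centered position index:
  k=0: S(0,+0) = 26.9400
  k=1: S(1,-1) = 15.7167; S(1,+0) = 26.9400; S(1,+1) = 46.1778
  k=2: S(2,-2) = 9.1691; S(2,-1) = 15.7167; S(2,+0) = 26.9400; S(2,+1) = 46.1778; S(2,+2) = 79.1534
Terminal payoffs V(N, j) = max(S_T - K, 0):
  V(2,-2) = 0.000000; V(2,-1) = 0.000000; V(2,+0) = 0.000000; V(2,+1) = 16.397835; V(2,+2) = 49.373393
Backward induction: V(k, j) = exp(-r*dt) * [p_u * V(k+1, j+1) + p_m * V(k+1, j) + p_d * V(k+1, j-1)]
  V(1,-1) = exp(-r*dt) * [p_u*0.000000 + p_m*0.000000 + p_d*0.000000] = 0.000000
  V(1,+0) = exp(-r*dt) * [p_u*16.397835 + p_m*0.000000 + p_d*0.000000] = 2.042679
  V(1,+1) = exp(-r*dt) * [p_u*49.373393 + p_m*16.397835 + p_d*0.000000] = 17.044140
  V(0,+0) = exp(-r*dt) * [p_u*17.044140 + p_m*2.042679 + p_d*0.000000] = 3.480217


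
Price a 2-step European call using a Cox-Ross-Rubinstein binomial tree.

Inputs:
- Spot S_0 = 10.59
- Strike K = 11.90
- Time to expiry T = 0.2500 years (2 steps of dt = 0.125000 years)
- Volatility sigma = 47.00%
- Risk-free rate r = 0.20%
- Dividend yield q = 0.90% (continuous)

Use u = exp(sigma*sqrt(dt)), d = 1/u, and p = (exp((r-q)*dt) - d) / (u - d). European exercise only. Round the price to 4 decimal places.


dt = T/N = 0.125000
u = exp(sigma*sqrt(dt)) = 1.180774; d = 1/u = 0.846902
p = (exp((r-q)*dt) - d) / (u - d) = 0.455933
Discount per step: exp(-r*dt) = 0.999750
Stock lattice S(k, i) with i counting down-moves:
  k=0: S(0,0) = 10.5900
  k=1: S(1,0) = 12.5044; S(1,1) = 8.9687
  k=2: S(2,0) = 14.7649; S(2,1) = 10.5900; S(2,2) = 7.5956
Terminal payoffs V(N, i) = max(S_T - K, 0):
  V(2,0) = 2.864865; V(2,1) = 0.000000; V(2,2) = 0.000000
Backward induction: V(k, i) = exp(-r*dt) * [p * V(k+1, i) + (1-p) * V(k+1, i+1)].
  V(1,0) = exp(-r*dt) * [p*2.864865 + (1-p)*0.000000] = 1.305860
  V(1,1) = exp(-r*dt) * [p*0.000000 + (1-p)*0.000000] = 0.000000
  V(0,0) = exp(-r*dt) * [p*1.305860 + (1-p)*0.000000] = 0.595236

Answer: Price = V(0,0) = 0.5952


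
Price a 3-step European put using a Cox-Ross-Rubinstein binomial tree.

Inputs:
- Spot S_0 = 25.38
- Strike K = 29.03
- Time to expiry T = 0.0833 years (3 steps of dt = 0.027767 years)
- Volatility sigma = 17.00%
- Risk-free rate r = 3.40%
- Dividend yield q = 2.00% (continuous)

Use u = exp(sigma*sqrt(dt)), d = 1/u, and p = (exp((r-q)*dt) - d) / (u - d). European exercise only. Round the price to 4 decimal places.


dt = T/N = 0.027767
u = exp(sigma*sqrt(dt)) = 1.028733; d = 1/u = 0.972070
p = (exp((r-q)*dt) - d) / (u - d) = 0.499780
Discount per step: exp(-r*dt) = 0.999056
Stock lattice S(k, i) with i counting down-moves:
  k=0: S(0,0) = 25.3800
  k=1: S(1,0) = 26.1092; S(1,1) = 24.6711
  k=2: S(2,0) = 26.8594; S(2,1) = 25.3800; S(2,2) = 23.9821
  k=3: S(3,0) = 27.6312; S(3,1) = 26.1092; S(3,2) = 24.6711; S(3,3) = 23.3122
Terminal payoffs V(N, i) = max(K - S_T, 0):
  V(3,0) = 1.398831; V(3,1) = 2.920764; V(3,2) = 4.358868; V(3,3) = 5.717762
Backward induction: V(k, i) = exp(-r*dt) * [p * V(k+1, i) + (1-p) * V(k+1, i+1)].
  V(2,0) = exp(-r*dt) * [p*1.398831 + (1-p)*2.920764] = 2.158093
  V(2,1) = exp(-r*dt) * [p*2.920764 + (1-p)*4.358868] = 3.636697
  V(2,2) = exp(-r*dt) * [p*4.358868 + (1-p)*5.717762] = 5.033859
  V(1,0) = exp(-r*dt) * [p*2.158093 + (1-p)*3.636697] = 2.894986
  V(1,1) = exp(-r*dt) * [p*3.636697 + (1-p)*5.033859] = 4.331494
  V(0,0) = exp(-r*dt) * [p*2.894986 + (1-p)*4.331494] = 3.610145

Answer: Price = V(0,0) = 3.6101


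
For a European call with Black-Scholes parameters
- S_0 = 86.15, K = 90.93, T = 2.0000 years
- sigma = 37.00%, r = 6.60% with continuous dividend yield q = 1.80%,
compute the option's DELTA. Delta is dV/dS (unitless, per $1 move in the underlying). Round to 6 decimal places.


Answer: Delta = 0.611375

Derivation:
d1 = 0.3418956522; d2 = -0.1813633659
phi(d1) = 0.3762938775; exp(-qT) = 0.9646402935; exp(-rT) = 0.8763409951
N(d1) = 0.6337852891
Delta = exp(-qT) * N(d1) = 0.9646402935 * 0.6337852891 = 0.611375


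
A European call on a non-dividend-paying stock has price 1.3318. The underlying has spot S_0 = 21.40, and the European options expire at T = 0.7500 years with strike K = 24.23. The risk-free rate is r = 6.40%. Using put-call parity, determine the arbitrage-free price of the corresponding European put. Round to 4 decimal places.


Put-call parity: C - P = S_0 * exp(-qT) - K * exp(-rT).
S_0 * exp(-qT) = 21.4000 * 1.00000000 = 21.40000000
K * exp(-rT) = 24.2300 * 0.95313379 = 23.09443166
P = C - S*exp(-qT) + K*exp(-rT)
P = 1.3318 - 21.40000000 + 23.09443166 = 3.0262

Answer: Put price = 3.0262


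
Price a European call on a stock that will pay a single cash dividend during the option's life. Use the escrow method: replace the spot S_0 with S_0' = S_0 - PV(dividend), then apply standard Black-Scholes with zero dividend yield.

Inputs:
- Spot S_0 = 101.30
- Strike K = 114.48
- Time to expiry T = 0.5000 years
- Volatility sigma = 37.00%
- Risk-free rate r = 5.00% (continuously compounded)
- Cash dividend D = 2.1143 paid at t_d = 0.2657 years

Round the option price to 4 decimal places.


Answer: Price = 5.8454

Derivation:
PV(D) = D * exp(-r * t_d) = 2.1143 * 0.98680286 = 2.08639728
S_0' = S_0 - PV(D) = 101.3000 - 2.08639728 = 99.21360272
d1 = (ln(S_0'/K) + (r + sigma^2/2)*T) / (sigma*sqrt(T)) = -0.32068250
d2 = d1 - sigma*sqrt(T) = -0.58231201
exp(-rT) = 0.97530991
N(d1) = 0.37422550; N(d2) = 0.28017827
C = S_0' * N(d1) - K * exp(-rT) * N(d2) = 99.21360272 * 0.37422550 - 114.4800 * 0.97530991 * 0.28017827 = 5.8454
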